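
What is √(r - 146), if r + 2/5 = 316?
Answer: 4*√265/5 ≈ 13.023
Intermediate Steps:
r = 1578/5 (r = -⅖ + 316 = 1578/5 ≈ 315.60)
√(r - 146) = √(1578/5 - 146) = √(848/5) = 4*√265/5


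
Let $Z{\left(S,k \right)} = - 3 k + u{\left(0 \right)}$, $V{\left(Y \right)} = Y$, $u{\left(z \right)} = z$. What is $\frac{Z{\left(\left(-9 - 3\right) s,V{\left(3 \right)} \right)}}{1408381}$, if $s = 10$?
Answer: $- \frac{9}{1408381} \approx -6.3903 \cdot 10^{-6}$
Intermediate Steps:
$Z{\left(S,k \right)} = - 3 k$ ($Z{\left(S,k \right)} = - 3 k + 0 = - 3 k$)
$\frac{Z{\left(\left(-9 - 3\right) s,V{\left(3 \right)} \right)}}{1408381} = \frac{\left(-3\right) 3}{1408381} = \left(-9\right) \frac{1}{1408381} = - \frac{9}{1408381}$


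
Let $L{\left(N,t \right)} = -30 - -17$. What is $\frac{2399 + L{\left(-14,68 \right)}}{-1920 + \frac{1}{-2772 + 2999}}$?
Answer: $- \frac{541622}{435839} \approx -1.2427$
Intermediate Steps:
$L{\left(N,t \right)} = -13$ ($L{\left(N,t \right)} = -30 + 17 = -13$)
$\frac{2399 + L{\left(-14,68 \right)}}{-1920 + \frac{1}{-2772 + 2999}} = \frac{2399 - 13}{-1920 + \frac{1}{-2772 + 2999}} = \frac{2386}{-1920 + \frac{1}{227}} = \frac{2386}{- \frac{435839}{227}} = 2386 \left(- \frac{227}{435839}\right) = - \frac{541622}{435839}$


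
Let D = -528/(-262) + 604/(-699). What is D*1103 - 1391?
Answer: -11103043/91569 ≈ -121.25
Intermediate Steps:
D = 105412/91569 (D = -528*(-1/262) + 604*(-1/699) = 264/131 - 604/699 = 105412/91569 ≈ 1.1512)
D*1103 - 1391 = (105412/91569)*1103 - 1391 = 116269436/91569 - 1391 = -11103043/91569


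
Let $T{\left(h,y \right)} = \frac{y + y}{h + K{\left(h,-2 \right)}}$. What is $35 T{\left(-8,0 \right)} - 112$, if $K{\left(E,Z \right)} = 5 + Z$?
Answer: $-112$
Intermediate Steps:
$T{\left(h,y \right)} = \frac{2 y}{3 + h}$ ($T{\left(h,y \right)} = \frac{y + y}{h + \left(5 - 2\right)} = \frac{2 y}{h + 3} = \frac{2 y}{3 + h}$)
$35 T{\left(-8,0 \right)} - 112 = 35 \cdot 2 \cdot 0 \frac{1}{3 - 8} - 112 = 35 \cdot 2 \cdot 0 \frac{1}{-5} - 112 = 35 \cdot 2 \cdot 0 \left(- \frac{1}{5}\right) - 112 = 35 \cdot 0 - 112 = 0 - 112 = -112$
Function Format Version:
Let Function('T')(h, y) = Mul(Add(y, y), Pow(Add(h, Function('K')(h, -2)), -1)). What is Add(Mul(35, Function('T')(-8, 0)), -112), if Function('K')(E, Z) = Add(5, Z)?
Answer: -112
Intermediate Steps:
Function('T')(h, y) = Mul(2, y, Pow(Add(3, h), -1)) (Function('T')(h, y) = Mul(Add(y, y), Pow(Add(h, Add(5, -2)), -1)) = Mul(Mul(2, y), Pow(Add(h, 3), -1)) = Mul(Mul(2, y), Pow(Add(3, h), -1)) = Mul(2, y, Pow(Add(3, h), -1)))
Add(Mul(35, Function('T')(-8, 0)), -112) = Add(Mul(35, Mul(2, 0, Pow(Add(3, -8), -1))), -112) = Add(Mul(35, Mul(2, 0, Pow(-5, -1))), -112) = Add(Mul(35, Mul(2, 0, Rational(-1, 5))), -112) = Add(Mul(35, 0), -112) = Add(0, -112) = -112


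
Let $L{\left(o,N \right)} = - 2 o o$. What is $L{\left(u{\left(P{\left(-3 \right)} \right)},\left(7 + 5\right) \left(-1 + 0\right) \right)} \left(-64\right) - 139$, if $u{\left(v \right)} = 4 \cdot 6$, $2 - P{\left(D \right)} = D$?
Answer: $73589$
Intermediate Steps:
$P{\left(D \right)} = 2 - D$
$u{\left(v \right)} = 24$
$L{\left(o,N \right)} = - 2 o^{2}$
$L{\left(u{\left(P{\left(-3 \right)} \right)},\left(7 + 5\right) \left(-1 + 0\right) \right)} \left(-64\right) - 139 = - 2 \cdot 24^{2} \left(-64\right) - 139 = \left(-2\right) 576 \left(-64\right) - 139 = \left(-1152\right) \left(-64\right) - 139 = 73728 - 139 = 73589$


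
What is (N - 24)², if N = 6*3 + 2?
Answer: 16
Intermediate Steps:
N = 20 (N = 18 + 2 = 20)
(N - 24)² = (20 - 24)² = (-4)² = 16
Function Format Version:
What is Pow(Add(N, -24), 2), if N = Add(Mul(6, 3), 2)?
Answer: 16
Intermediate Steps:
N = 20 (N = Add(18, 2) = 20)
Pow(Add(N, -24), 2) = Pow(Add(20, -24), 2) = Pow(-4, 2) = 16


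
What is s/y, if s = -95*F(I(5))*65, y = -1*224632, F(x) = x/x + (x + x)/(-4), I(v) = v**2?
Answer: -142025/449264 ≈ -0.31613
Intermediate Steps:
F(x) = 1 - x/2 (F(x) = 1 + (2*x)*(-1/4) = 1 - x/2)
y = -224632
s = 142025/2 (s = -95*(1 - 1/2*5**2)*65 = -95*(1 - 1/2*25)*65 = -95*(1 - 25/2)*65 = -95*(-23/2)*65 = (2185/2)*65 = 142025/2 ≈ 71013.)
s/y = (142025/2)/(-224632) = (142025/2)*(-1/224632) = -142025/449264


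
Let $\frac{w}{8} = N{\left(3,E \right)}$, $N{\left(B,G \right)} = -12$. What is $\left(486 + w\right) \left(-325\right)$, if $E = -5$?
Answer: $-126750$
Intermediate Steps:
$w = -96$ ($w = 8 \left(-12\right) = -96$)
$\left(486 + w\right) \left(-325\right) = \left(486 - 96\right) \left(-325\right) = 390 \left(-325\right) = -126750$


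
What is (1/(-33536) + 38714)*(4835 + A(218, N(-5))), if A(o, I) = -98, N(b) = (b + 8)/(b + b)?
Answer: 6150107274111/33536 ≈ 1.8339e+8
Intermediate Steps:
N(b) = (8 + b)/(2*b) (N(b) = (8 + b)/((2*b)) = (8 + b)*(1/(2*b)) = (8 + b)/(2*b))
(1/(-33536) + 38714)*(4835 + A(218, N(-5))) = (1/(-33536) + 38714)*(4835 - 98) = (-1/33536 + 38714)*4737 = (1298312703/33536)*4737 = 6150107274111/33536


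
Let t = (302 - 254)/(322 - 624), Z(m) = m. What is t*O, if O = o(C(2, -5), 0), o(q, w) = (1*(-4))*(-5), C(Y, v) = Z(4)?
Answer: -480/151 ≈ -3.1788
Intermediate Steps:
C(Y, v) = 4
o(q, w) = 20 (o(q, w) = -4*(-5) = 20)
O = 20
t = -24/151 (t = 48/(-302) = 48*(-1/302) = -24/151 ≈ -0.15894)
t*O = -24/151*20 = -480/151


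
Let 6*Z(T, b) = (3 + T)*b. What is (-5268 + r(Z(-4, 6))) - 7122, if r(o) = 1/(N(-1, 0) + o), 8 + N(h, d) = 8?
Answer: -12391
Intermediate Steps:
N(h, d) = 0 (N(h, d) = -8 + 8 = 0)
Z(T, b) = b*(3 + T)/6 (Z(T, b) = ((3 + T)*b)/6 = (b*(3 + T))/6 = b*(3 + T)/6)
r(o) = 1/o (r(o) = 1/(0 + o) = 1/o)
(-5268 + r(Z(-4, 6))) - 7122 = (-5268 + 1/((1/6)*6*(3 - 4))) - 7122 = (-5268 + 1/((1/6)*6*(-1))) - 7122 = (-5268 + 1/(-1)) - 7122 = (-5268 - 1) - 7122 = -5269 - 7122 = -12391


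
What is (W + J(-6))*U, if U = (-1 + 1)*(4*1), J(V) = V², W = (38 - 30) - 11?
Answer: 0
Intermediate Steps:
W = -3 (W = 8 - 11 = -3)
U = 0 (U = 0*4 = 0)
(W + J(-6))*U = (-3 + (-6)²)*0 = (-3 + 36)*0 = 33*0 = 0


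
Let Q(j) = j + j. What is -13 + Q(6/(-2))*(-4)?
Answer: 11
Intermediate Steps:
Q(j) = 2*j
-13 + Q(6/(-2))*(-4) = -13 + (2*(6/(-2)))*(-4) = -13 + (2*(6*(-1/2)))*(-4) = -13 + (2*(-3))*(-4) = -13 - 6*(-4) = -13 + 24 = 11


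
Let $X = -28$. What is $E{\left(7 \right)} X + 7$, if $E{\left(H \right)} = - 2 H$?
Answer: $399$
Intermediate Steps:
$E{\left(7 \right)} X + 7 = \left(-2\right) 7 \left(-28\right) + 7 = \left(-14\right) \left(-28\right) + 7 = 392 + 7 = 399$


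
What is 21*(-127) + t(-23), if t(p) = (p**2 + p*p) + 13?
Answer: -1596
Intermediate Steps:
t(p) = 13 + 2*p**2 (t(p) = (p**2 + p**2) + 13 = 2*p**2 + 13 = 13 + 2*p**2)
21*(-127) + t(-23) = 21*(-127) + (13 + 2*(-23)**2) = -2667 + (13 + 2*529) = -2667 + (13 + 1058) = -2667 + 1071 = -1596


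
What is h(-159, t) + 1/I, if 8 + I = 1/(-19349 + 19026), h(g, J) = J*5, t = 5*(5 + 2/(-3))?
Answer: 839156/7755 ≈ 108.21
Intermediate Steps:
t = 65/3 (t = 5*(5 + 2*(-1/3)) = 5*(5 - 2/3) = 5*(13/3) = 65/3 ≈ 21.667)
h(g, J) = 5*J
I = -2585/323 (I = -8 + 1/(-19349 + 19026) = -8 + 1/(-323) = -8 - 1/323 = -2585/323 ≈ -8.0031)
h(-159, t) + 1/I = 5*(65/3) + 1/(-2585/323) = 325/3 - 323/2585 = 839156/7755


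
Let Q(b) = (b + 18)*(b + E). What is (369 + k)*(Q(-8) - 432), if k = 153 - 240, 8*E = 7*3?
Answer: -273963/2 ≈ -1.3698e+5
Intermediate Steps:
E = 21/8 (E = (7*3)/8 = (⅛)*21 = 21/8 ≈ 2.6250)
k = -87
Q(b) = (18 + b)*(21/8 + b) (Q(b) = (b + 18)*(b + 21/8) = (18 + b)*(21/8 + b))
(369 + k)*(Q(-8) - 432) = (369 - 87)*((189/4 + (-8)² + (165/8)*(-8)) - 432) = 282*((189/4 + 64 - 165) - 432) = 282*(-215/4 - 432) = 282*(-1943/4) = -273963/2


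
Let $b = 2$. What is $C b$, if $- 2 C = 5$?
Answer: $-5$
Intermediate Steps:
$C = - \frac{5}{2}$ ($C = \left(- \frac{1}{2}\right) 5 = - \frac{5}{2} \approx -2.5$)
$C b = \left(- \frac{5}{2}\right) 2 = -5$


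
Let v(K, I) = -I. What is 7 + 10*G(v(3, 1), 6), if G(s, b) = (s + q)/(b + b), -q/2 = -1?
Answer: 47/6 ≈ 7.8333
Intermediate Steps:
q = 2 (q = -2*(-1) = 2)
G(s, b) = (2 + s)/(2*b) (G(s, b) = (s + 2)/(b + b) = (2 + s)/((2*b)) = (2 + s)*(1/(2*b)) = (2 + s)/(2*b))
7 + 10*G(v(3, 1), 6) = 7 + 10*((½)*(2 - 1*1)/6) = 7 + 10*((½)*(⅙)*(2 - 1)) = 7 + 10*((½)*(⅙)*1) = 7 + 10*(1/12) = 7 + ⅚ = 47/6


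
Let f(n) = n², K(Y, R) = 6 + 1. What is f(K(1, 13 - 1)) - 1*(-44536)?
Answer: 44585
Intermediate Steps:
K(Y, R) = 7
f(K(1, 13 - 1)) - 1*(-44536) = 7² - 1*(-44536) = 49 + 44536 = 44585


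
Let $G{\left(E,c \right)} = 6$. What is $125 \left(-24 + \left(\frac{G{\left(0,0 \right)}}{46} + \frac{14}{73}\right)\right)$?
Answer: $- \frac{4969375}{1679} \approx -2959.7$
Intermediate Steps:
$125 \left(-24 + \left(\frac{G{\left(0,0 \right)}}{46} + \frac{14}{73}\right)\right) = 125 \left(-24 + \left(\frac{6}{46} + \frac{14}{73}\right)\right) = 125 \left(-24 + \left(6 \cdot \frac{1}{46} + 14 \cdot \frac{1}{73}\right)\right) = 125 \left(-24 + \left(\frac{3}{23} + \frac{14}{73}\right)\right) = 125 \left(-24 + \frac{541}{1679}\right) = 125 \left(- \frac{39755}{1679}\right) = - \frac{4969375}{1679}$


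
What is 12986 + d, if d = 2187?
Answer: 15173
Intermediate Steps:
12986 + d = 12986 + 2187 = 15173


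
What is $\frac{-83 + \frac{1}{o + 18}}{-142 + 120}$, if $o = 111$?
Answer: $\frac{5353}{1419} \approx 3.7724$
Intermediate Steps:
$\frac{-83 + \frac{1}{o + 18}}{-142 + 120} = \frac{-83 + \frac{1}{111 + 18}}{-142 + 120} = \frac{-83 + \frac{1}{129}}{-22} = \left(-83 + \frac{1}{129}\right) \left(- \frac{1}{22}\right) = \left(- \frac{10706}{129}\right) \left(- \frac{1}{22}\right) = \frac{5353}{1419}$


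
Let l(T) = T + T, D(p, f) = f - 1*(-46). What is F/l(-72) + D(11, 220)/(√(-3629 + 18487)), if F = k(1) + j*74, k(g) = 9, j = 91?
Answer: -6743/144 + 7*√14858/391 ≈ -44.644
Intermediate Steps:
D(p, f) = 46 + f (D(p, f) = f + 46 = 46 + f)
F = 6743 (F = 9 + 91*74 = 9 + 6734 = 6743)
l(T) = 2*T
F/l(-72) + D(11, 220)/(√(-3629 + 18487)) = 6743/((2*(-72))) + (46 + 220)/(√(-3629 + 18487)) = 6743/(-144) + 266/(√14858) = 6743*(-1/144) + 266*(√14858/14858) = -6743/144 + 7*√14858/391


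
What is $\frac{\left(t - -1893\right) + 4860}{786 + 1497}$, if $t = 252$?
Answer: $\frac{2335}{761} \approx 3.0683$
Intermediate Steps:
$\frac{\left(t - -1893\right) + 4860}{786 + 1497} = \frac{\left(252 - -1893\right) + 4860}{786 + 1497} = \frac{\left(252 + 1893\right) + 4860}{2283} = \left(2145 + 4860\right) \frac{1}{2283} = 7005 \cdot \frac{1}{2283} = \frac{2335}{761}$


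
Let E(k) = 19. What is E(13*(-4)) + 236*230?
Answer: 54299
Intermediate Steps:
E(13*(-4)) + 236*230 = 19 + 236*230 = 19 + 54280 = 54299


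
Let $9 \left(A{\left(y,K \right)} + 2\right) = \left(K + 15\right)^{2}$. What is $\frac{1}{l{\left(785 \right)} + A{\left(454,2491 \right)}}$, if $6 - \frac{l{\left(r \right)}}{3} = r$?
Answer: $\frac{9}{6258985} \approx 1.4379 \cdot 10^{-6}$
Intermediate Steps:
$A{\left(y,K \right)} = -2 + \frac{\left(15 + K\right)^{2}}{9}$ ($A{\left(y,K \right)} = -2 + \frac{\left(K + 15\right)^{2}}{9} = -2 + \frac{\left(15 + K\right)^{2}}{9}$)
$l{\left(r \right)} = 18 - 3 r$
$\frac{1}{l{\left(785 \right)} + A{\left(454,2491 \right)}} = \frac{1}{\left(18 - 2355\right) - \left(2 - \frac{\left(15 + 2491\right)^{2}}{9}\right)} = \frac{1}{\left(18 - 2355\right) - \left(2 - \frac{2506^{2}}{9}\right)} = \frac{1}{-2337 + \left(-2 + \frac{1}{9} \cdot 6280036\right)} = \frac{1}{-2337 + \left(-2 + \frac{6280036}{9}\right)} = \frac{1}{-2337 + \frac{6280018}{9}} = \frac{1}{\frac{6258985}{9}} = \frac{9}{6258985}$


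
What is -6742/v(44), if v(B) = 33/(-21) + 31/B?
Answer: 2076536/267 ≈ 7777.3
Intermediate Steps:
v(B) = -11/7 + 31/B (v(B) = 33*(-1/21) + 31/B = -11/7 + 31/B)
-6742/v(44) = -6742/(-11/7 + 31/44) = -6742/(-267/308) = -6742*(-308/267) = 2076536/267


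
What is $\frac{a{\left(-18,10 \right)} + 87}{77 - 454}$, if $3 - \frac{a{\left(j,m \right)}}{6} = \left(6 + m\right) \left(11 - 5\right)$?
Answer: $\frac{471}{377} \approx 1.2493$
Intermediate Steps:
$a{\left(j,m \right)} = -198 - 36 m$ ($a{\left(j,m \right)} = 18 - 6 \left(6 + m\right) \left(11 - 5\right) = 18 - 6 \left(6 + m\right) 6 = 18 - 6 \left(36 + 6 m\right) = 18 - \left(216 + 36 m\right) = -198 - 36 m$)
$\frac{a{\left(-18,10 \right)} + 87}{77 - 454} = \frac{\left(-198 - 360\right) + 87}{77 - 454} = \frac{\left(-198 - 360\right) + 87}{-377} = \left(-558 + 87\right) \left(- \frac{1}{377}\right) = \left(-471\right) \left(- \frac{1}{377}\right) = \frac{471}{377}$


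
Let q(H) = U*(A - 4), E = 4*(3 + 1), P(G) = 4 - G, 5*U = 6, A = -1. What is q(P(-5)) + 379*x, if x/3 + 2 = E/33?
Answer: -19016/11 ≈ -1728.7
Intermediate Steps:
U = 6/5 (U = (⅕)*6 = 6/5 ≈ 1.2000)
E = 16 (E = 4*4 = 16)
q(H) = -6 (q(H) = 6*(-1 - 4)/5 = (6/5)*(-5) = -6)
x = -50/11 (x = -6 + 3*(16/33) = -6 + 16/11 = -50/11 ≈ -4.5455)
q(P(-5)) + 379*x = -6 + 379*(-50/11) = -6 - 18950/11 = -19016/11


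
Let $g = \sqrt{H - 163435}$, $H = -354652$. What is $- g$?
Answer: $- i \sqrt{518087} \approx - 719.78 i$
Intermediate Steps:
$g = i \sqrt{518087}$ ($g = \sqrt{-354652 - 163435} = \sqrt{-518087} = i \sqrt{518087} \approx 719.78 i$)
$- g = - i \sqrt{518087}$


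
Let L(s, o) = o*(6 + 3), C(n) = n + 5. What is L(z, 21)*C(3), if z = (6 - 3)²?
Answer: 1512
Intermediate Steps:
C(n) = 5 + n
z = 9 (z = 3² = 9)
L(s, o) = 9*o (L(s, o) = o*9 = 9*o)
L(z, 21)*C(3) = (9*21)*(5 + 3) = 189*8 = 1512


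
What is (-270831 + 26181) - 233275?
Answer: -477925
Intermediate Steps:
(-270831 + 26181) - 233275 = -244650 - 233275 = -477925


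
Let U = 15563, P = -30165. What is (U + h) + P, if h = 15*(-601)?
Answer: -23617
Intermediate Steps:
h = -9015
(U + h) + P = (15563 - 9015) - 30165 = 6548 - 30165 = -23617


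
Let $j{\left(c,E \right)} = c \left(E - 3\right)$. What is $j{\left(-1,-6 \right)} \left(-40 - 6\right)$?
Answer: $-414$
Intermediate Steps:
$j{\left(c,E \right)} = c \left(-3 + E\right)$
$j{\left(-1,-6 \right)} \left(-40 - 6\right) = - (-3 - 6) \left(-40 - 6\right) = \left(-1\right) \left(-9\right) \left(-46\right) = 9 \left(-46\right) = -414$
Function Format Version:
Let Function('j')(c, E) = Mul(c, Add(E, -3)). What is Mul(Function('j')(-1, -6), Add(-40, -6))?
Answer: -414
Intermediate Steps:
Function('j')(c, E) = Mul(c, Add(-3, E))
Mul(Function('j')(-1, -6), Add(-40, -6)) = Mul(Mul(-1, Add(-3, -6)), Add(-40, -6)) = Mul(Mul(-1, -9), -46) = Mul(9, -46) = -414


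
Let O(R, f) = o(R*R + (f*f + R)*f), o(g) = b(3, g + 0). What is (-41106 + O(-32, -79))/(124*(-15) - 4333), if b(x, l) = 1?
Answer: 41105/6193 ≈ 6.6373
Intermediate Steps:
o(g) = 1
O(R, f) = 1
(-41106 + O(-32, -79))/(124*(-15) - 4333) = (-41106 + 1)/(124*(-15) - 4333) = -41105/(-1860 - 4333) = -41105/(-6193) = -41105*(-1/6193) = 41105/6193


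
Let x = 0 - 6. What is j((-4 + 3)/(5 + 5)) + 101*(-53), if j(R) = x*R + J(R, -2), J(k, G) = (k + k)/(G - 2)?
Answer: -107047/20 ≈ -5352.4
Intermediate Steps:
J(k, G) = 2*k/(-2 + G) (J(k, G) = (2*k)/(-2 + G) = 2*k/(-2 + G))
x = -6
j(R) = -13*R/2 (j(R) = -6*R + 2*R/(-2 - 2) = -6*R + 2*R/(-4) = -6*R + 2*R*(-1/4) = -6*R - R/2 = -13*R/2)
j((-4 + 3)/(5 + 5)) + 101*(-53) = -13*(-4 + 3)/(2*(5 + 5)) + 101*(-53) = -(-13)/(2*10) - 5353 = -13/2*(-1/10) - 5353 = 13/20 - 5353 = -107047/20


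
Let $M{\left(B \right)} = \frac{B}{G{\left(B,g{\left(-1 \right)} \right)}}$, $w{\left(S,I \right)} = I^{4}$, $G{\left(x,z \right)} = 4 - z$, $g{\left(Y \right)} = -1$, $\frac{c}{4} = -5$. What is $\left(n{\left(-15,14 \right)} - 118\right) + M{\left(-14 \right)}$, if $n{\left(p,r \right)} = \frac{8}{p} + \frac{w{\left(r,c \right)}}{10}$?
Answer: $\frac{47636}{3} \approx 15879.0$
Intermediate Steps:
$c = -20$ ($c = 4 \left(-5\right) = -20$)
$M{\left(B \right)} = \frac{B}{5}$ ($M{\left(B \right)} = \frac{B}{4 - -1} = \frac{B}{4 + 1} = \frac{B}{5}$)
$n{\left(p,r \right)} = 16000 + \frac{8}{p}$ ($n{\left(p,r \right)} = \frac{8}{p} + \frac{\left(-20\right)^{4}}{10} = \frac{8}{p} + 160000 \cdot \frac{1}{10} = \frac{8}{p} + 16000 = 16000 + \frac{8}{p}$)
$\left(n{\left(-15,14 \right)} - 118\right) + M{\left(-14 \right)} = \left(\left(16000 + \frac{8}{-15}\right) - 118\right) + \frac{1}{5} \left(-14\right) = \left(\left(16000 + 8 \left(- \frac{1}{15}\right)\right) - 118\right) - \frac{14}{5} = \left(\left(16000 - \frac{8}{15}\right) - 118\right) - \frac{14}{5} = \left(\frac{239992}{15} - 118\right) - \frac{14}{5} = \frac{238222}{15} - \frac{14}{5} = \frac{47636}{3}$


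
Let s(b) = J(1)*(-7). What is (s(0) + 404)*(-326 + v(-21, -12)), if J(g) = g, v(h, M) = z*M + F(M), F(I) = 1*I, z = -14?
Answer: -67490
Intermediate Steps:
F(I) = I
v(h, M) = -13*M (v(h, M) = -14*M + M = -13*M)
s(b) = -7 (s(b) = 1*(-7) = -7)
(s(0) + 404)*(-326 + v(-21, -12)) = (-7 + 404)*(-326 - 13*(-12)) = 397*(-326 + 156) = 397*(-170) = -67490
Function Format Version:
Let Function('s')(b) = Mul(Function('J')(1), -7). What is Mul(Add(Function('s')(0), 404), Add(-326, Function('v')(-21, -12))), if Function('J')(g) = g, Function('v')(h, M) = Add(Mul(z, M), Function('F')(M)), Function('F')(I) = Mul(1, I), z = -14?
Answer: -67490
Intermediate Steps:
Function('F')(I) = I
Function('v')(h, M) = Mul(-13, M) (Function('v')(h, M) = Add(Mul(-14, M), M) = Mul(-13, M))
Function('s')(b) = -7 (Function('s')(b) = Mul(1, -7) = -7)
Mul(Add(Function('s')(0), 404), Add(-326, Function('v')(-21, -12))) = Mul(Add(-7, 404), Add(-326, Mul(-13, -12))) = Mul(397, Add(-326, 156)) = Mul(397, -170) = -67490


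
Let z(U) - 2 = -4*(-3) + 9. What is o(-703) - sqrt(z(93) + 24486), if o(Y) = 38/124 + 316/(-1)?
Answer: -19573/62 - sqrt(24509) ≈ -472.25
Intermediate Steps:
o(Y) = -19573/62 (o(Y) = 38*(1/124) + 316*(-1) = 19/62 - 316 = -19573/62)
z(U) = 23 (z(U) = 2 + (-4*(-3) + 9) = 2 + (12 + 9) = 2 + 21 = 23)
o(-703) - sqrt(z(93) + 24486) = -19573/62 - sqrt(23 + 24486) = -19573/62 - sqrt(24509)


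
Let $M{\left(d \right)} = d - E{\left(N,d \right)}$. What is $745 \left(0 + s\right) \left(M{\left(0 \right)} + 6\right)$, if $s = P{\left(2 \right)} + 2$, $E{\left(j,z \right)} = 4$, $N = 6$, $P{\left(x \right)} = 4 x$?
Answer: $14900$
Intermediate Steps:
$M{\left(d \right)} = -4 + d$ ($M{\left(d \right)} = d - 4 = -4 + d$)
$s = 10$ ($s = 4 \cdot 2 + 2 = 8 + 2 = 10$)
$745 \left(0 + s\right) \left(M{\left(0 \right)} + 6\right) = 745 \left(0 + 10\right) \left(\left(-4 + 0\right) + 6\right) = 745 \cdot 10 \left(-4 + 6\right) = 745 \cdot 10 \cdot 2 = 745 \cdot 20 = 14900$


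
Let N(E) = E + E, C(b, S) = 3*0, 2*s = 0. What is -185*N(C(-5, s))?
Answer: 0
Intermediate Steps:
s = 0 (s = (½)*0 = 0)
C(b, S) = 0
N(E) = 2*E
-185*N(C(-5, s)) = -370*0 = -185*0 = 0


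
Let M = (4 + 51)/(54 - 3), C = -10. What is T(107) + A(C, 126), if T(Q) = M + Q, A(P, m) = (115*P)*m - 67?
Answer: -7387805/51 ≈ -1.4486e+5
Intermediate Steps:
M = 55/51 ≈ 1.0784
A(P, m) = -67 + 115*P*m (A(P, m) = 115*P*m - 67 = -67 + 115*P*m)
T(Q) = 55/51 + Q
T(107) + A(C, 126) = (55/51 + 107) + (-67 + 115*(-10)*126) = 5512/51 + (-67 - 144900) = 5512/51 - 144967 = -7387805/51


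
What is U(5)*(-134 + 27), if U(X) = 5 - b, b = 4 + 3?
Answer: 214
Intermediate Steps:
b = 7
U(X) = -2 (U(X) = 5 - 1*7 = 5 - 7 = -2)
U(5)*(-134 + 27) = -2*(-134 + 27) = -2*(-107) = 214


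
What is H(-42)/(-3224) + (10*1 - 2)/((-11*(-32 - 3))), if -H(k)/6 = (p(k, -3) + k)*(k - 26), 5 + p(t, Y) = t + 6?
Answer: 1632929/155155 ≈ 10.525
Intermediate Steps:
p(t, Y) = 1 + t (p(t, Y) = -5 + (t + 6) = -5 + (6 + t) = 1 + t)
H(k) = -6*(1 + 2*k)*(-26 + k) (H(k) = -6*((1 + k) + k)*(k - 26) = -6*(1 + 2*k)*(-26 + k))
H(-42)/(-3224) + (10*1 - 2)/((-11*(-32 - 3))) = (156 - 12*(-42)² + 306*(-42))/(-3224) + (10*1 - 2)/((-11*(-32 - 3))) = (156 - 12*1764 - 12852)*(-1/3224) + (10 - 2)/((-11*(-35))) = (156 - 21168 - 12852)*(-1/3224) + 8/385 = -33864*(-1/3224) + 8*(1/385) = 4233/403 + 8/385 = 1632929/155155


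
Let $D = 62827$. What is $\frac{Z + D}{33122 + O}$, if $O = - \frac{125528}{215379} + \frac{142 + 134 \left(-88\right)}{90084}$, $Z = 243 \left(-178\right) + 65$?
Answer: $\frac{63503406609228}{107104318663715} \approx 0.59291$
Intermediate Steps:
$Z = -43189$ ($Z = -43254 + 65 = -43189$)
$O = - \frac{2302871617}{3233700306}$ ($O = \left(-125528\right) \frac{1}{215379} + \left(142 - 11792\right) \frac{1}{90084} = - \frac{125528}{215379} - \frac{5825}{45042} = - \frac{2302871617}{3233700306} \approx -0.71215$)
$\frac{Z + D}{33122 + O} = \frac{-43189 + 62827}{33122 - \frac{2302871617}{3233700306}} = \frac{19638}{\frac{107104318663715}{3233700306}} = 19638 \cdot \frac{3233700306}{107104318663715} = \frac{63503406609228}{107104318663715}$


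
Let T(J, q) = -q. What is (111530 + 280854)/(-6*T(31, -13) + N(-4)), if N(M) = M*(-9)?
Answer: -196192/21 ≈ -9342.5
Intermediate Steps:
N(M) = -9*M
(111530 + 280854)/(-6*T(31, -13) + N(-4)) = (111530 + 280854)/(-(-6)*(-13) - 9*(-4)) = 392384/(-6*13 + 36) = 392384/(-78 + 36) = 392384/(-42) = 392384*(-1/42) = -196192/21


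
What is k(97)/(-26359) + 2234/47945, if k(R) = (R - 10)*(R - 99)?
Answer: 1563452/29390285 ≈ 0.053196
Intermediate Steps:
k(R) = (-99 + R)*(-10 + R) (k(R) = (-10 + R)*(-99 + R) = (-99 + R)*(-10 + R))
k(97)/(-26359) + 2234/47945 = (990 + 97² - 109*97)/(-26359) + 2234/47945 = (990 + 9409 - 10573)*(-1/26359) + 2234*(1/47945) = -174*(-1/26359) + 2234/47945 = 174/26359 + 2234/47945 = 1563452/29390285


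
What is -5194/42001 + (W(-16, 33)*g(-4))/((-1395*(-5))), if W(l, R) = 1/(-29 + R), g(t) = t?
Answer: -36270151/292956975 ≈ -0.12381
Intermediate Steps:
-5194/42001 + (W(-16, 33)*g(-4))/((-1395*(-5))) = -5194/42001 + (-4/(-29 + 33))/((-1395*(-5))) = -5194*1/42001 + (-4/4)/6975 = -5194/42001 + ((¼)*(-4))*(1/6975) = -5194/42001 - 1*1/6975 = -5194/42001 - 1/6975 = -36270151/292956975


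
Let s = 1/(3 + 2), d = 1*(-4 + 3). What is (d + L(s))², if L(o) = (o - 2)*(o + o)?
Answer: 1849/625 ≈ 2.9584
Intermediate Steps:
d = -1 (d = 1*(-1) = -1)
s = ⅕ (s = 1/5 = ⅕ ≈ 0.20000)
L(o) = 2*o*(-2 + o) (L(o) = (-2 + o)*(2*o) = 2*o*(-2 + o))
(d + L(s))² = (-1 + 2*(⅕)*(-2 + ⅕))² = (-1 + 2*(⅕)*(-9/5))² = (-1 - 18/25)² = (-43/25)² = 1849/625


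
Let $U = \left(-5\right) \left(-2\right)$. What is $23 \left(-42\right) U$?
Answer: $-9660$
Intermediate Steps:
$U = 10$
$23 \left(-42\right) U = 23 \left(-42\right) 10 = \left(-966\right) 10 = -9660$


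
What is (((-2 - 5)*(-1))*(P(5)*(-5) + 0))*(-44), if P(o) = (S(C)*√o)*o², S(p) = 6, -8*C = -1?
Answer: 231000*√5 ≈ 5.1653e+5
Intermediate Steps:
C = ⅛ (C = -⅛*(-1) = ⅛ ≈ 0.12500)
P(o) = 6*o^(5/2) (P(o) = (6*√o)*o² = 6*o^(5/2))
(((-2 - 5)*(-1))*(P(5)*(-5) + 0))*(-44) = (((-2 - 5)*(-1))*((6*5^(5/2))*(-5) + 0))*(-44) = ((-7*(-1))*((6*(25*√5))*(-5) + 0))*(-44) = (7*((150*√5)*(-5) + 0))*(-44) = (7*(-750*√5 + 0))*(-44) = (7*(-750*√5))*(-44) = -5250*√5*(-44) = 231000*√5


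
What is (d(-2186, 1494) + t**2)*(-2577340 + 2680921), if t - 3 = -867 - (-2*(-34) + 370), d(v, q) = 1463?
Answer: 175742464527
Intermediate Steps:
t = -1302 (t = 3 + (-867 - (-2*(-34) + 370)) = 3 + (-867 - (68 + 370)) = 3 + (-867 - 1*438) = 3 + (-867 - 438) = 3 - 1305 = -1302)
(d(-2186, 1494) + t**2)*(-2577340 + 2680921) = (1463 + (-1302)**2)*(-2577340 + 2680921) = (1463 + 1695204)*103581 = 1696667*103581 = 175742464527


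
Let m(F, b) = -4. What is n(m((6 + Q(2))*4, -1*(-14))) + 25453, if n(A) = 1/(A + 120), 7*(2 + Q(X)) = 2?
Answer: 2952549/116 ≈ 25453.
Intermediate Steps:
Q(X) = -12/7 (Q(X) = -2 + (⅐)*2 = -2 + 2/7 = -12/7)
n(A) = 1/(120 + A)
n(m((6 + Q(2))*4, -1*(-14))) + 25453 = 1/(120 - 4) + 25453 = 1/116 + 25453 = 2952549/116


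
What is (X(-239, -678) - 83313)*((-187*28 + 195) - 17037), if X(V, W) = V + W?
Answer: 1859629940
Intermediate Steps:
(X(-239, -678) - 83313)*((-187*28 + 195) - 17037) = ((-239 - 678) - 83313)*((-187*28 + 195) - 17037) = (-917 - 83313)*((-5236 + 195) - 17037) = -84230*(-5041 - 17037) = -84230*(-22078) = 1859629940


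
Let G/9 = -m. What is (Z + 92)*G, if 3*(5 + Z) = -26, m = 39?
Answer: -27495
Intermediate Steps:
Z = -41/3 (Z = -5 + (1/3)*(-26) = -5 - 26/3 = -41/3 ≈ -13.667)
G = -351 (G = 9*(-1*39) = 9*(-39) = -351)
(Z + 92)*G = (-41/3 + 92)*(-351) = (235/3)*(-351) = -27495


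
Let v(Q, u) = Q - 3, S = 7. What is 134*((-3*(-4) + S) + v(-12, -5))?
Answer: 536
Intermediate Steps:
v(Q, u) = -3 + Q
134*((-3*(-4) + S) + v(-12, -5)) = 134*((-3*(-4) + 7) + (-3 - 12)) = 134*((12 + 7) - 15) = 134*(19 - 15) = 134*4 = 536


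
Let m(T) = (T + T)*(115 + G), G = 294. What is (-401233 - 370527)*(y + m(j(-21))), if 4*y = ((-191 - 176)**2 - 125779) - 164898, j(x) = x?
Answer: 43353618000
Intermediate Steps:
m(T) = 818*T (m(T) = (T + T)*(115 + 294) = (2*T)*409 = 818*T)
y = -38997 (y = (((-191 - 176)**2 - 125779) - 164898)/4 = (((-367)**2 - 125779) - 164898)/4 = ((134689 - 125779) - 164898)/4 = (8910 - 164898)/4 = (1/4)*(-155988) = -38997)
(-401233 - 370527)*(y + m(j(-21))) = (-401233 - 370527)*(-38997 + 818*(-21)) = -771760*(-38997 - 17178) = -771760*(-56175) = 43353618000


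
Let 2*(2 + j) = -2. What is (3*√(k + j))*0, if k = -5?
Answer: 0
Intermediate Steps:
j = -3 (j = -2 + (½)*(-2) = -2 - 1 = -3)
(3*√(k + j))*0 = (3*√(-5 - 3))*0 = (3*√(-8))*0 = (3*(2*I*√2))*0 = (6*I*√2)*0 = 0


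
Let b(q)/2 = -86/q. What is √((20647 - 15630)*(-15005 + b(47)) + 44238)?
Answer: 11*I*√1373855731/47 ≈ 8674.9*I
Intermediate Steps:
b(q) = -172/q (b(q) = 2*(-86/q) = -172/q)
√((20647 - 15630)*(-15005 + b(47)) + 44238) = √((20647 - 15630)*(-15005 - 172/47) + 44238) = √(5017*(-15005 - 172*1/47) + 44238) = √(5017*(-15005 - 172/47) + 44238) = √(5017*(-705407/47) + 44238) = √(-3539026919/47 + 44238) = √(-3536947733/47) = 11*I*√1373855731/47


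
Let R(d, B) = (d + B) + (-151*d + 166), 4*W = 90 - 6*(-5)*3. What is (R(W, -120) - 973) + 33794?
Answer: 26117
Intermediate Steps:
W = 45 (W = (90 - 6*(-5)*3)/4 = (90 - (-30)*3)/4 = (90 - 1*(-90))/4 = (90 + 90)/4 = (¼)*180 = 45)
R(d, B) = 166 + B - 150*d (R(d, B) = (B + d) + (166 - 151*d) = 166 + B - 150*d)
(R(W, -120) - 973) + 33794 = ((166 - 120 - 150*45) - 973) + 33794 = ((166 - 120 - 6750) - 973) + 33794 = (-6704 - 973) + 33794 = -7677 + 33794 = 26117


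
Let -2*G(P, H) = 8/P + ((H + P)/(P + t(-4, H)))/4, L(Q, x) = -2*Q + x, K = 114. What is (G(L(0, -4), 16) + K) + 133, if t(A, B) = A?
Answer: 3971/16 ≈ 248.19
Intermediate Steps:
L(Q, x) = x - 2*Q
G(P, H) = -4/P - (H + P)/(8*(-4 + P)) (G(P, H) = -(8/P + ((H + P)/(P - 4))/4)/2 = -(8/P + ((H + P)/(-4 + P))*(¼))/2 = -(8/P + (H + P)/(4*(-4 + P)))/2 = -4/P - (H + P)/(8*(-4 + P)))
(G(L(0, -4), 16) + K) + 133 = ((128 - (-4 - 2*0)² - 32*(-4 - 2*0) - 1*16*(-4 - 2*0))/(8*(-4 - 2*0)*(-4 + (-4 - 2*0))) + 114) + 133 = ((128 - (-4 + 0)² - 32*(-4 + 0) - 1*16*(-4 + 0))/(8*(-4 + 0)*(-4 + (-4 + 0))) + 114) + 133 = ((⅛)*(128 - 1*(-4)² - 32*(-4) - 1*16*(-4))/(-4*(-4 - 4)) + 114) + 133 = ((⅛)*(-¼)*(128 - 1*16 + 128 + 64)/(-8) + 114) + 133 = ((⅛)*(-¼)*(-⅛)*(128 - 16 + 128 + 64) + 114) + 133 = ((⅛)*(-¼)*(-⅛)*304 + 114) + 133 = (19/16 + 114) + 133 = 1843/16 + 133 = 3971/16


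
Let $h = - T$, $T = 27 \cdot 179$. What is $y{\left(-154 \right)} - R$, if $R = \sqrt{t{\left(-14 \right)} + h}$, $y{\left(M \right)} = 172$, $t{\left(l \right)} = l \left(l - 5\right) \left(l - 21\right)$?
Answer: $172 - i \sqrt{14143} \approx 172.0 - 118.92 i$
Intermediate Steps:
$T = 4833$
$h = -4833$ ($h = \left(-1\right) 4833 = -4833$)
$t{\left(l \right)} = l \left(-21 + l\right) \left(-5 + l\right)$ ($t{\left(l \right)} = l \left(-5 + l\right) \left(-21 + l\right) = l \left(-21 + l\right) \left(-5 + l\right)$)
$R = i \sqrt{14143}$ ($R = \sqrt{- 14 \left(105 + \left(-14\right)^{2} - -364\right) - 4833} = \sqrt{- 14 \left(105 + 196 + 364\right) - 4833} = \sqrt{\left(-14\right) 665 - 4833} = \sqrt{-9310 - 4833} = \sqrt{-14143} = i \sqrt{14143} \approx 118.92 i$)
$y{\left(-154 \right)} - R = 172 - i \sqrt{14143}$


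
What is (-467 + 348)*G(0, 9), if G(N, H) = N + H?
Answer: -1071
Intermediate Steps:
G(N, H) = H + N
(-467 + 348)*G(0, 9) = (-467 + 348)*(9 + 0) = -119*9 = -1071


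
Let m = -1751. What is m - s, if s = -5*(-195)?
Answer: -2726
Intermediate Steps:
s = 975
m - s = -1751 - 1*975 = -1751 - 975 = -2726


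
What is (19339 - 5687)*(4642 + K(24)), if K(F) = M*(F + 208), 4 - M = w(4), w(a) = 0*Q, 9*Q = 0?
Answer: 76041640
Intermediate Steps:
Q = 0 (Q = (1/9)*0 = 0)
w(a) = 0 (w(a) = 0*0 = 0)
M = 4 (M = 4 - 1*0 = 4 + 0 = 4)
K(F) = 832 + 4*F (K(F) = 4*(F + 208) = 4*(208 + F) = 832 + 4*F)
(19339 - 5687)*(4642 + K(24)) = (19339 - 5687)*(4642 + (832 + 4*24)) = 13652*(4642 + (832 + 96)) = 13652*(4642 + 928) = 13652*5570 = 76041640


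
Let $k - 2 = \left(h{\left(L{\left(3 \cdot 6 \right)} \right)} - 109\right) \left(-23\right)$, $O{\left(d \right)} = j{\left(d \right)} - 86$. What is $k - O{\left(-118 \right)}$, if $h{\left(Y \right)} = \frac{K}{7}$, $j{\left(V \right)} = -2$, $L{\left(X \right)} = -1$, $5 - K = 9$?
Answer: $\frac{18271}{7} \approx 2610.1$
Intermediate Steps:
$K = -4$ ($K = 5 - 9 = -4$)
$O{\left(d \right)} = -88$ ($O{\left(d \right)} = -2 - 86 = -88$)
$h{\left(Y \right)} = - \frac{4}{7}$
$k = \frac{17655}{7}$ ($k = 2 + \left(- \frac{4}{7} - 109\right) \left(-23\right) = 2 - - \frac{17641}{7} = 2 + \frac{17641}{7} = \frac{17655}{7} \approx 2522.1$)
$k - O{\left(-118 \right)} = \frac{17655}{7} - -88 = \frac{17655}{7} + 88 = \frac{18271}{7}$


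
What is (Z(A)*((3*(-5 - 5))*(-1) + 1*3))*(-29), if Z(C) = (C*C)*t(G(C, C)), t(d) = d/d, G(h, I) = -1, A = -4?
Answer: -15312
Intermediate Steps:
t(d) = 1
Z(C) = C**2 (Z(C) = (C*C)*1 = C**2*1 = C**2)
(Z(A)*((3*(-5 - 5))*(-1) + 1*3))*(-29) = ((-4)**2*((3*(-5 - 5))*(-1) + 1*3))*(-29) = (16*((3*(-10))*(-1) + 3))*(-29) = (16*(-30*(-1) + 3))*(-29) = (16*(30 + 3))*(-29) = (16*33)*(-29) = 528*(-29) = -15312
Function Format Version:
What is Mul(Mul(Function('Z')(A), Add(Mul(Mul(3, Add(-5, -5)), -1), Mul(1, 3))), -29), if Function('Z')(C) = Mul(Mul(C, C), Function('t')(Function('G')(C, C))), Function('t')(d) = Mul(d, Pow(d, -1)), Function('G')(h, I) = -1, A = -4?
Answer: -15312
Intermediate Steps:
Function('t')(d) = 1
Function('Z')(C) = Pow(C, 2) (Function('Z')(C) = Mul(Mul(C, C), 1) = Mul(Pow(C, 2), 1) = Pow(C, 2))
Mul(Mul(Function('Z')(A), Add(Mul(Mul(3, Add(-5, -5)), -1), Mul(1, 3))), -29) = Mul(Mul(Pow(-4, 2), Add(Mul(Mul(3, Add(-5, -5)), -1), Mul(1, 3))), -29) = Mul(Mul(16, Add(Mul(Mul(3, -10), -1), 3)), -29) = Mul(Mul(16, Add(Mul(-30, -1), 3)), -29) = Mul(Mul(16, Add(30, 3)), -29) = Mul(Mul(16, 33), -29) = Mul(528, -29) = -15312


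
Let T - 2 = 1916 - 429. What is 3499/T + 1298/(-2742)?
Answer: 3830768/2041419 ≈ 1.8765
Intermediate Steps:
T = 1489 (T = 2 + (1916 - 429) = 2 + 1487 = 1489)
3499/T + 1298/(-2742) = 3499/1489 + 1298/(-2742) = 3499*(1/1489) + 1298*(-1/2742) = 3499/1489 - 649/1371 = 3830768/2041419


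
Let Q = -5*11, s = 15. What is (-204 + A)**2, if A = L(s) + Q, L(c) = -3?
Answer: 68644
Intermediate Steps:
Q = -55
A = -58 (A = -3 - 55 = -58)
(-204 + A)**2 = (-204 - 58)**2 = (-262)**2 = 68644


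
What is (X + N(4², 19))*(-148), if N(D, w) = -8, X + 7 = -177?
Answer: 28416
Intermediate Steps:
X = -184 (X = -7 - 177 = -184)
(X + N(4², 19))*(-148) = (-184 - 8)*(-148) = -192*(-148) = 28416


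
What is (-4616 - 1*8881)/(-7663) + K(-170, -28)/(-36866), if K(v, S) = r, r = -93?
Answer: 498293061/282504158 ≈ 1.7638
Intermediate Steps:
K(v, S) = -93
(-4616 - 1*8881)/(-7663) + K(-170, -28)/(-36866) = (-4616 - 1*8881)/(-7663) - 93/(-36866) = (-4616 - 8881)*(-1/7663) - 93*(-1/36866) = -13497*(-1/7663) + 93/36866 = 13497/7663 + 93/36866 = 498293061/282504158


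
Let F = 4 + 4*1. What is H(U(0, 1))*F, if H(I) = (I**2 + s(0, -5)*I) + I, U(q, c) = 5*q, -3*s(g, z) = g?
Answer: 0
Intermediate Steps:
s(g, z) = -g/3
H(I) = I + I**2 (H(I) = (I**2 + (-1/3*0)*I) + I = (I**2 + 0*I) + I = (I**2 + 0) + I = I**2 + I = I + I**2)
F = 8 (F = 4 + 4 = 8)
H(U(0, 1))*F = ((5*0)*(1 + 5*0))*8 = (0*(1 + 0))*8 = (0*1)*8 = 0*8 = 0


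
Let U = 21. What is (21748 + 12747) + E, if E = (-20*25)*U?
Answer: 23995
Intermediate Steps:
E = -10500 (E = -20*25*21 = -500*21 = -10500)
(21748 + 12747) + E = (21748 + 12747) - 10500 = 34495 - 10500 = 23995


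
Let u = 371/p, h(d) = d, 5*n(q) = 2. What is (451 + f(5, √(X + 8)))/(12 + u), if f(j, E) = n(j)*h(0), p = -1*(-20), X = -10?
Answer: 9020/611 ≈ 14.763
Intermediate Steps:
n(q) = ⅖ (n(q) = (⅕)*2 = ⅖)
p = 20
f(j, E) = 0 (f(j, E) = (⅖)*0 = 0)
u = 371/20 ≈ 18.550
(451 + f(5, √(X + 8)))/(12 + u) = (451 + 0)/(12 + 371/20) = 451/(611/20) = 451*(20/611) = 9020/611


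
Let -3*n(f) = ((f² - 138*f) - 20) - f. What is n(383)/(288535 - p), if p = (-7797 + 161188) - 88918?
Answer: -15572/112031 ≈ -0.13900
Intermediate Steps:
n(f) = 20/3 - f²/3 + 139*f/3 (n(f) = -(((f² - 138*f) - 20) - f)/3 = -((-20 + f² - 138*f) - f)/3 = -(-20 + f² - 139*f)/3 = 20/3 - f²/3 + 139*f/3)
p = 64473 (p = 153391 - 88918 = 64473)
n(383)/(288535 - p) = (20/3 - ⅓*383² + (139/3)*383)/(288535 - 1*64473) = (20/3 - ⅓*146689 + 53237/3)/(288535 - 64473) = (20/3 - 146689/3 + 53237/3)/224062 = -31144*1/224062 = -15572/112031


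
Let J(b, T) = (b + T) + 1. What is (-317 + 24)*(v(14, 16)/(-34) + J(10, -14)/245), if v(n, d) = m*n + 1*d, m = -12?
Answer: -5440717/4165 ≈ -1306.3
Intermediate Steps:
J(b, T) = 1 + T + b (J(b, T) = (T + b) + 1 = 1 + T + b)
v(n, d) = d - 12*n (v(n, d) = -12*n + 1*d = -12*n + d = d - 12*n)
(-317 + 24)*(v(14, 16)/(-34) + J(10, -14)/245) = (-317 + 24)*((16 - 12*14)/(-34) + (1 - 14 + 10)/245) = -293*((16 - 168)*(-1/34) - 3*1/245) = -293*(-152*(-1/34) - 3/245) = -293*(76/17 - 3/245) = -293*18569/4165 = -5440717/4165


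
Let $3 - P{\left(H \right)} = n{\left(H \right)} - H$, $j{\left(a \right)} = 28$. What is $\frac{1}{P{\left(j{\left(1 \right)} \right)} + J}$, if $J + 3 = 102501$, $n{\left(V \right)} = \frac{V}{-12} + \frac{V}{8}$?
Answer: $\frac{6}{615167} \approx 9.7535 \cdot 10^{-6}$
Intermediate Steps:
$n{\left(V \right)} = \frac{V}{24}$ ($n{\left(V \right)} = V \left(- \frac{1}{12}\right) + V \frac{1}{8} = - \frac{V}{12} + \frac{V}{8} = \frac{V}{24}$)
$J = 102498$ ($J = -3 + 102501 = 102498$)
$P{\left(H \right)} = 3 + \frac{23 H}{24}$ ($P{\left(H \right)} = 3 - \left(\frac{H}{24} - H\right) = 3 - - \frac{23 H}{24} = 3 + \frac{23 H}{24}$)
$\frac{1}{P{\left(j{\left(1 \right)} \right)} + J} = \frac{1}{\left(3 + \frac{23}{24} \cdot 28\right) + 102498} = \frac{1}{\left(3 + \frac{161}{6}\right) + 102498} = \frac{1}{\frac{179}{6} + 102498} = \frac{1}{\frac{615167}{6}} = \frac{6}{615167}$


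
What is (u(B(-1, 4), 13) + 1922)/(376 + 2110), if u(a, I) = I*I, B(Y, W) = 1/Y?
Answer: 2091/2486 ≈ 0.84111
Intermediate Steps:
u(a, I) = I**2
(u(B(-1, 4), 13) + 1922)/(376 + 2110) = (13**2 + 1922)/(376 + 2110) = (169 + 1922)/2486 = 2091*(1/2486) = 2091/2486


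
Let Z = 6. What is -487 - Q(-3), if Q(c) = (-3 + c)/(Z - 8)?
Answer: -490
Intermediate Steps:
Q(c) = 3/2 - c/2 (Q(c) = (-3 + c)/(6 - 8) = (-3 + c)/(-2) = (-3 + c)*(-1/2) = 3/2 - c/2)
-487 - Q(-3) = -487 - (3/2 - 1/2*(-3)) = -487 - (3/2 + 3/2) = -487 - 1*3 = -487 - 3 = -490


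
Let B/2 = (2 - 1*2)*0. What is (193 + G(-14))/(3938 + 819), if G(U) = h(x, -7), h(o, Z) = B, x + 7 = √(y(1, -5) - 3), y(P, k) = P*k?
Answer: 193/4757 ≈ 0.040572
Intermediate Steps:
B = 0 (B = 2*((2 - 1*2)*0) = 2*((2 - 2)*0) = 2*(0*0) = 2*0 = 0)
x = -7 + 2*I*√2 (x = -7 + √(1*(-5) - 3) = -7 + √(-5 - 3) = -7 + √(-8) = -7 + 2*I*√2 ≈ -7.0 + 2.8284*I)
h(o, Z) = 0
G(U) = 0
(193 + G(-14))/(3938 + 819) = (193 + 0)/(3938 + 819) = 193/4757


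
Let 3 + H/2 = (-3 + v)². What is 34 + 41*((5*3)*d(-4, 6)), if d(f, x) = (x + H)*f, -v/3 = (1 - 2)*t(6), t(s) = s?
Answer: -1106966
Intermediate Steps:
v = 18 (v = -3*(1 - 2)*6 = -(-3)*6 = -3*(-6) = 18)
H = 444 (H = -6 + 2*(-3 + 18)² = -6 + 2*15² = -6 + 2*225 = -6 + 450 = 444)
d(f, x) = f*(444 + x) (d(f, x) = (x + 444)*f = (444 + x)*f = f*(444 + x))
34 + 41*((5*3)*d(-4, 6)) = 34 + 41*((5*3)*(-4*(444 + 6))) = 34 + 41*(15*(-4*450)) = 34 + 41*(15*(-1800)) = 34 + 41*(-27000) = 34 - 1107000 = -1106966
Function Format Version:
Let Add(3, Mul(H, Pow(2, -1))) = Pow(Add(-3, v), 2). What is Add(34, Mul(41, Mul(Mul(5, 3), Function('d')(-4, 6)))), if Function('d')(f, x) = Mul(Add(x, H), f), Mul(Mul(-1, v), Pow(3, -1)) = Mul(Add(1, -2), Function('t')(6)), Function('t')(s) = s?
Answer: -1106966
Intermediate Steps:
v = 18 (v = Mul(-3, Mul(Add(1, -2), 6)) = Mul(-3, Mul(-1, 6)) = Mul(-3, -6) = 18)
H = 444 (H = Add(-6, Mul(2, Pow(Add(-3, 18), 2))) = Add(-6, Mul(2, Pow(15, 2))) = Add(-6, Mul(2, 225)) = Add(-6, 450) = 444)
Function('d')(f, x) = Mul(f, Add(444, x)) (Function('d')(f, x) = Mul(Add(x, 444), f) = Mul(Add(444, x), f) = Mul(f, Add(444, x)))
Add(34, Mul(41, Mul(Mul(5, 3), Function('d')(-4, 6)))) = Add(34, Mul(41, Mul(Mul(5, 3), Mul(-4, Add(444, 6))))) = Add(34, Mul(41, Mul(15, Mul(-4, 450)))) = Add(34, Mul(41, Mul(15, -1800))) = Add(34, Mul(41, -27000)) = Add(34, -1107000) = -1106966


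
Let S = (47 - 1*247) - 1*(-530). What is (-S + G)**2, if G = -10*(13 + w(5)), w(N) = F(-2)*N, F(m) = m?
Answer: 129600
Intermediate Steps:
w(N) = -2*N
S = 330 (S = (47 - 247) + 530 = -200 + 530 = 330)
G = -30 (G = -10*(13 - 2*5) = -10*(13 - 10) = -10*3 = -30)
(-S + G)**2 = (-1*330 - 30)**2 = (-330 - 30)**2 = (-360)**2 = 129600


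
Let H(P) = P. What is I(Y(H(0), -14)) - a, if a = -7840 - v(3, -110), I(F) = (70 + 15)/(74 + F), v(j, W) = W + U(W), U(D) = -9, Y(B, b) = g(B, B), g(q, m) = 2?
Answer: 586881/76 ≈ 7722.1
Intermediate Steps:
Y(B, b) = 2
v(j, W) = -9 + W (v(j, W) = W - 9 = -9 + W)
I(F) = 85/(74 + F)
a = -7721 (a = -7840 - (-9 - 110) = -7840 - 1*(-119) = -7840 + 119 = -7721)
I(Y(H(0), -14)) - a = 85/(74 + 2) - 1*(-7721) = 85/76 + 7721 = 586881/76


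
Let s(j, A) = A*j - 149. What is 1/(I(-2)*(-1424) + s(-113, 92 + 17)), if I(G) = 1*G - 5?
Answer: -1/2498 ≈ -0.00040032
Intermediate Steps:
I(G) = -5 + G (I(G) = G - 5 = -5 + G)
s(j, A) = -149 + A*j
1/(I(-2)*(-1424) + s(-113, 92 + 17)) = 1/((-5 - 2)*(-1424) + (-149 + (92 + 17)*(-113))) = 1/(-7*(-1424) + (-149 + 109*(-113))) = 1/(9968 + (-149 - 12317)) = 1/(9968 - 12466) = 1/(-2498) = -1/2498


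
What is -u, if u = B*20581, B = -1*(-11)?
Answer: -226391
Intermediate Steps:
B = 11
u = 226391 (u = 11*20581 = 226391)
-u = -1*226391 = -226391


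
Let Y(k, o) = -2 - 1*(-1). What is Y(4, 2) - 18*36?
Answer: -649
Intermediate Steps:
Y(k, o) = -1 (Y(k, o) = -2 + 1 = -1)
Y(4, 2) - 18*36 = -1 - 18*36 = -1 - 648 = -649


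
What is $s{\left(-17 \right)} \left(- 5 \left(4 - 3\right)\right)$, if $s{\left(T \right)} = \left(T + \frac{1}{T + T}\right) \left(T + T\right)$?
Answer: $-2895$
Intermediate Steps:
$s{\left(T \right)} = 2 T \left(T + \frac{1}{2 T}\right)$ ($s{\left(T \right)} = \left(T + \frac{1}{2 T}\right) 2 T = 2 T \left(T + \frac{1}{2 T}\right)$)
$s{\left(-17 \right)} \left(- 5 \left(4 - 3\right)\right) = \left(1 + 2 \left(-17\right)^{2}\right) \left(- 5 \left(4 - 3\right)\right) = \left(1 + 2 \cdot 289\right) \left(\left(-5\right) 1\right) = \left(1 + 578\right) \left(-5\right) = 579 \left(-5\right) = -2895$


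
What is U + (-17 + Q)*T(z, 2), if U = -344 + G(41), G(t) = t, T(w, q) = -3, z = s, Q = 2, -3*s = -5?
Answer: -258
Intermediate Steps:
s = 5/3 (s = -⅓*(-5) = 5/3 ≈ 1.6667)
z = 5/3 ≈ 1.6667
U = -303 (U = -344 + 41 = -303)
U + (-17 + Q)*T(z, 2) = -303 + (-17 + 2)*(-3) = -303 - 15*(-3) = -303 + 45 = -258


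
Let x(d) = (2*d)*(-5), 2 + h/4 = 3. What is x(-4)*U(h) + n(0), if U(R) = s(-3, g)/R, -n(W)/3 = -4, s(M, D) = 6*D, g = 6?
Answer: 372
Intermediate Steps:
h = 4 (h = -8 + 4*3 = -8 + 12 = 4)
n(W) = 12 (n(W) = -3*(-4) = 12)
x(d) = -10*d
U(R) = 36/R (U(R) = (6*6)/R = 36/R)
x(-4)*U(h) + n(0) = (-10*(-4))*(36/4) + 12 = 40*(36*(1/4)) + 12 = 40*9 + 12 = 360 + 12 = 372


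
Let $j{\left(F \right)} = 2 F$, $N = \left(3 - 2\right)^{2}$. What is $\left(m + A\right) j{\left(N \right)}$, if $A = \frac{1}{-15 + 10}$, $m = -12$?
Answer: $- \frac{122}{5} \approx -24.4$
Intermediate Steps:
$A = - \frac{1}{5}$ ($A = \frac{1}{-5} = - \frac{1}{5} \approx -0.2$)
$N = 1$ ($N = 1^{2} = 1$)
$\left(m + A\right) j{\left(N \right)} = \left(-12 - \frac{1}{5}\right) 2 \cdot 1 = \left(- \frac{61}{5}\right) 2 = - \frac{122}{5}$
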